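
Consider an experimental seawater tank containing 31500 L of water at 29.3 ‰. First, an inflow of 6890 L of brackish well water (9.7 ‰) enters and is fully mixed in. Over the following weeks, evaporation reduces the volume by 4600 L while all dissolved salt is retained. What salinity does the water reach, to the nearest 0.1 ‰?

29.3 ‰

After mixing: salt = 31,500×29.3 + 6,890×9.7 = 989,783; volume = 38,390 L
After evaporation: salt unchanged = 989,783; volume = 38,390 − 4,600 = 33,790 L
S = 989,783 / 33,790 = 29.2922 ‰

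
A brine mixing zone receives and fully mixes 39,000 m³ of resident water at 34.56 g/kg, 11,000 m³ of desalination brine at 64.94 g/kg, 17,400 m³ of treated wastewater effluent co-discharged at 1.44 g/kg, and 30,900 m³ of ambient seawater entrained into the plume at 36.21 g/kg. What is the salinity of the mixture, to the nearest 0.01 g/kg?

Weighted by volume,
salt = 39,000×34.56 + 11,000×64.94 + 17,400×1.44 + 30,900×36.21 = 1,347,840 + 714,340 + 25,056 + 1,118,889 = 3,206,125
volume = 39,000 + 11,000 + 17,400 + 30,900 = 98,300 m³
S = 3,206,125 / 98,300 = 32.6157 g/kg

32.62 g/kg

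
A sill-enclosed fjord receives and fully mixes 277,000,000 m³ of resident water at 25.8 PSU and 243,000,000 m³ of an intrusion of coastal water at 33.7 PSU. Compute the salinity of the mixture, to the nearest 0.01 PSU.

29.49 PSU

Salt balance:
salt = 277,000,000×25.8 + 243,000,000×33.7 = 7,146,600,000 + 8,189,100,000 = 15,335,700,000
volume = 277,000,000 + 243,000,000 = 520,000,000 m³
S = 15,335,700,000 / 520,000,000 = 29.4917 PSU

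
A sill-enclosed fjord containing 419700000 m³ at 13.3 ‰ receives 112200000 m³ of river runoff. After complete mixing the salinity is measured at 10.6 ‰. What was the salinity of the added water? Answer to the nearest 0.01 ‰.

Salt balance: 419,700,000×13.3 + 112,200,000×S = 531,900,000×10.6
5,582,010,000 + 112,200,000·S = 5,638,140,000
S = (5,638,140,000 − 5,582,010,000) / 112,200,000 = 0.5003 ‰

0.50 ‰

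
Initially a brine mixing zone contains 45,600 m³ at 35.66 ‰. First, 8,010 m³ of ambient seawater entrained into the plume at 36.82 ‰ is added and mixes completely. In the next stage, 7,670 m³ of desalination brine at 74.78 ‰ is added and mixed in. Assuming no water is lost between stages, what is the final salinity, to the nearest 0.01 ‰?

Salt balance:
Initial salt = 45,600×35.66 = 1,626,096
After stage 1: salt = 1,626,096 + 8,010×36.82 = 1,921,024.2; volume = 53,610 m³; S = 35.833 ‰
After stage 2: salt = 1,921,024.2 + 7,670×74.78 = 2,494,586.8; volume = 61,280 m³
S = 2,494,586.8 / 61,280 = 40.708 ‰

40.71 ‰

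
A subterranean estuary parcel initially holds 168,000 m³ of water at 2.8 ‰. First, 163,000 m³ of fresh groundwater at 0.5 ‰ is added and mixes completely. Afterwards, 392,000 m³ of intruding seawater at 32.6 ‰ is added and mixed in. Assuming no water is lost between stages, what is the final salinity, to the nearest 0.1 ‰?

18.4 ‰

By conservation of dissolved salt,
Initial salt = 168,000×2.8 = 470,400
After stage 1: salt = 470,400 + 163,000×0.5 = 551,900; volume = 331,000 m³; S = 1.667 ‰
After stage 2: salt = 551,900 + 392,000×32.6 = 13,331,100; volume = 723,000 m³
S = 13,331,100 / 723,000 = 18.4386 ‰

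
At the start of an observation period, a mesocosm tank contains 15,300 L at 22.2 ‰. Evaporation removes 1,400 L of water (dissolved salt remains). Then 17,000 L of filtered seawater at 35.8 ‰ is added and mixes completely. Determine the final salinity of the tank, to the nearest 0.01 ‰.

30.69 ‰

After evaporation: salt = 15,300×22.2 = 339,660; volume = 15,300 − 1,400 = 13,900 L
After mixing: salt = 339,660 + 17,000×35.8 = 948,260; volume = 13,900 + 17,000 = 30,900 L
S = 948,260 / 30,900 = 30.688 ‰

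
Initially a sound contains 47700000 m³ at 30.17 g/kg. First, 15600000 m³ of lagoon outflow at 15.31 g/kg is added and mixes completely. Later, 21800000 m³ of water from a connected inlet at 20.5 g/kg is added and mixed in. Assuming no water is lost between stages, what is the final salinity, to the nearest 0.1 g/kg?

Mass of salt is conserved:
Initial salt = 47,700,000×30.17 = 1,439,109,000
After stage 1: salt = 1,439,109,000 + 15,600,000×15.31 = 1,677,945,000; volume = 63,300,000 m³; S = 26.508 g/kg
After stage 2: salt = 1,677,945,000 + 21,800,000×20.5 = 2,124,845,000; volume = 85,100,000 m³
S = 2,124,845,000 / 85,100,000 = 24.9688 g/kg

25.0 g/kg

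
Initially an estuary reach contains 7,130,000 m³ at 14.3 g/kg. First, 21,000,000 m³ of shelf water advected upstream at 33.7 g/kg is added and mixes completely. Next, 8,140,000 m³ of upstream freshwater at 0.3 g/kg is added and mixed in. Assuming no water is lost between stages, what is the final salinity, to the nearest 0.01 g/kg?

22.39 g/kg

By conservation of dissolved salt,
Initial salt = 7,130,000×14.3 = 101,959,000
After stage 1: salt = 101,959,000 + 21,000,000×33.7 = 809,659,000; volume = 28,130,000 m³; S = 28.783 g/kg
After stage 2: salt = 809,659,000 + 8,140,000×0.3 = 812,101,000; volume = 36,270,000 m³
S = 812,101,000 / 36,270,000 = 22.3904 g/kg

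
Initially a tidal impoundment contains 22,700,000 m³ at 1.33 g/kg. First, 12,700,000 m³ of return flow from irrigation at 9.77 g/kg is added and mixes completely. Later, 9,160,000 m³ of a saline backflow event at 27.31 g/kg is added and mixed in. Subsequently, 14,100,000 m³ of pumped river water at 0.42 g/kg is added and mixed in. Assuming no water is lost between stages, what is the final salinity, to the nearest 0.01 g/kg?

7.00 g/kg

Salt balance:
Initial salt = 22,700,000×1.33 = 30,191,000
After stage 1: salt = 30,191,000 + 12,700,000×9.77 = 154,270,000; volume = 35,400,000 m³; S = 4.358 g/kg
After stage 2: salt = 154,270,000 + 9,160,000×27.31 = 404,429,600; volume = 44,560,000 m³; S = 9.076 g/kg
After stage 3: salt = 404,429,600 + 14,100,000×0.42 = 410,351,600; volume = 58,660,000 m³
S = 410,351,600 / 58,660,000 = 6.9954 g/kg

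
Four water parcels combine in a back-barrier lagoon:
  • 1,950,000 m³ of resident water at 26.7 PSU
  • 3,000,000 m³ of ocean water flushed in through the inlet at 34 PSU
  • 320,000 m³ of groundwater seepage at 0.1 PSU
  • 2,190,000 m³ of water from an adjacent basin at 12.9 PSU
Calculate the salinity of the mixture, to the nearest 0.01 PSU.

24.44 PSU

By conservation of dissolved salt,
salt = 1,950,000×26.7 + 3,000,000×34 + 320,000×0.1 + 2,190,000×12.9 = 52,065,000 + 102,000,000 + 32,000 + 28,251,000 = 182,348,000
volume = 1,950,000 + 3,000,000 + 320,000 + 2,190,000 = 7,460,000 m³
S = 182,348,000 / 7,460,000 = 24.4434 PSU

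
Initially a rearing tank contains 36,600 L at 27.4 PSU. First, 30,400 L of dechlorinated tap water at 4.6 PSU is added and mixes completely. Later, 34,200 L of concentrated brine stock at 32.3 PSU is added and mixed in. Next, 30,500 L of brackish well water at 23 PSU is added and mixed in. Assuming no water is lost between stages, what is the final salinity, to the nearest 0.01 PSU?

By conservation of dissolved salt,
Initial salt = 36,600×27.4 = 1,002,840
After stage 1: salt = 1,002,840 + 30,400×4.6 = 1,142,680; volume = 67,000 L; S = 17.055 PSU
After stage 2: salt = 1,142,680 + 34,200×32.3 = 2,247,340; volume = 101,200 L; S = 22.207 PSU
After stage 3: salt = 2,247,340 + 30,500×23 = 2,948,840; volume = 131,700 L
S = 2,948,840 / 131,700 = 22.3906 PSU

22.39 PSU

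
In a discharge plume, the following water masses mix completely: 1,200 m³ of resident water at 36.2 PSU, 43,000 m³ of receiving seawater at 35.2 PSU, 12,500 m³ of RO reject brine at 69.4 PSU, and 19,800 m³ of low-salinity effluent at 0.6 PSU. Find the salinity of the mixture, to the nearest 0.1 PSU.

Total salt / total volume:
salt = 1,200×36.2 + 43,000×35.2 + 12,500×69.4 + 19,800×0.6 = 43,440 + 1,513,600 + 867,500 + 11,880 = 2,436,420
volume = 1,200 + 43,000 + 12,500 + 19,800 = 76,500 m³
S = 2,436,420 / 76,500 = 31.849 PSU

31.8 PSU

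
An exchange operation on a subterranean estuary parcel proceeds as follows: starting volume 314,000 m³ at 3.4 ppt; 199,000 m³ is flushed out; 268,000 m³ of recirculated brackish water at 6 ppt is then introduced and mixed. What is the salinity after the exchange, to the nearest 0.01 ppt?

5.22 ppt

Remaining after removal: 115,000 m³ at 3.4 ppt (salt = 391,000)
After addition: salt = 391,000 + 268,000×6 = 1,999,000; volume = 383,000 m³
S = 1,999,000 / 383,000 = 5.2193 ppt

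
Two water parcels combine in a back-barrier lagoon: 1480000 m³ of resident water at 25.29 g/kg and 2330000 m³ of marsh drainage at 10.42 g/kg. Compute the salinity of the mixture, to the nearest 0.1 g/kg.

Conserving salt mass:
salt = 1,480,000×25.29 + 2,330,000×10.42 = 37,429,200 + 24,278,600 = 61,707,800
volume = 1,480,000 + 2,330,000 = 3,810,000 m³
S = 61,707,800 / 3,810,000 = 16.196 g/kg

16.2 g/kg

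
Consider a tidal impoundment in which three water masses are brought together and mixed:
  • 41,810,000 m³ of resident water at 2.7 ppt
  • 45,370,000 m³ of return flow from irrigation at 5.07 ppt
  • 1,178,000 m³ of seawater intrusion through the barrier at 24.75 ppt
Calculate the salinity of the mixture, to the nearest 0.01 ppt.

4.21 ppt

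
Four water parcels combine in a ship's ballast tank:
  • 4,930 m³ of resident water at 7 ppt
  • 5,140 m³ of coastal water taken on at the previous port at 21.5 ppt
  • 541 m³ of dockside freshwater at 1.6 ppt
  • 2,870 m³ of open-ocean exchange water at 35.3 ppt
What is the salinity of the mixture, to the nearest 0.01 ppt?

Conserving salt mass:
salt = 4,930×7 + 5,140×21.5 + 541×1.6 + 2,870×35.3 = 34,510 + 110,510 + 865.6 + 101,311 = 247,196.6
volume = 4,930 + 5,140 + 541 + 2,870 = 13,481 m³
S = 247,196.6 / 13,481 = 18.3367 ppt

18.34 ppt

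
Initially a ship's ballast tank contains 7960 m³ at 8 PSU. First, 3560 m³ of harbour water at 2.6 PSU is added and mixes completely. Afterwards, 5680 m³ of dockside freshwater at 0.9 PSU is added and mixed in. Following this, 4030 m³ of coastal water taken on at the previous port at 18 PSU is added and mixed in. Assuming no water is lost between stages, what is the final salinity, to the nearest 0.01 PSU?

Salt balance:
Initial salt = 7,960×8 = 63,680
After stage 1: salt = 63,680 + 3,560×2.6 = 72,936; volume = 11,520 m³; S = 6.331 PSU
After stage 2: salt = 72,936 + 5,680×0.9 = 78,048; volume = 17,200 m³; S = 4.538 PSU
After stage 3: salt = 78,048 + 4,030×18 = 150,588; volume = 21,230 m³
S = 150,588 / 21,230 = 7.0932 PSU

7.09 PSU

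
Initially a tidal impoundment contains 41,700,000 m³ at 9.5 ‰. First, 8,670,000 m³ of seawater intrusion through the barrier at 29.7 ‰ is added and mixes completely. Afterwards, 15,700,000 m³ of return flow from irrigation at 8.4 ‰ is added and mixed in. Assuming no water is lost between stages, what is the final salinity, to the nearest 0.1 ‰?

Weighted by volume,
Initial salt = 41,700,000×9.5 = 396,150,000
After stage 1: salt = 396,150,000 + 8,670,000×29.7 = 653,649,000; volume = 50,370,000 m³; S = 12.977 ‰
After stage 2: salt = 653,649,000 + 15,700,000×8.4 = 785,529,000; volume = 66,070,000 m³
S = 785,529,000 / 66,070,000 = 11.8893 ‰

11.9 ‰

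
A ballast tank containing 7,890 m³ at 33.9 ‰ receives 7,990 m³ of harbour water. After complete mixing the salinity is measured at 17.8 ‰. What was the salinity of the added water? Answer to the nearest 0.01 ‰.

Salt balance: 7,890×33.9 + 7,990×S = 15,880×17.8
267,471 + 7,990·S = 282,664
S = (282,664 − 267,471) / 7,990 = 1.9015 ‰

1.90 ‰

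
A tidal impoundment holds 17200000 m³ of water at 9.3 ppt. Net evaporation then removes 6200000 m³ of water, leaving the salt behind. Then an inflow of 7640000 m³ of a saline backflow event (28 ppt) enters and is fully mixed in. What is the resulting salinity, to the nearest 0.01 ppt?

20.06 ppt

After evaporation: salt = 17,200,000×9.3 = 159,960,000; volume = 17,200,000 − 6,200,000 = 11,000,000 m³
After mixing: salt = 159,960,000 + 7,640,000×28 = 373,880,000; volume = 11,000,000 + 7,640,000 = 18,640,000 m³
S = 373,880,000 / 18,640,000 = 20.0579 ppt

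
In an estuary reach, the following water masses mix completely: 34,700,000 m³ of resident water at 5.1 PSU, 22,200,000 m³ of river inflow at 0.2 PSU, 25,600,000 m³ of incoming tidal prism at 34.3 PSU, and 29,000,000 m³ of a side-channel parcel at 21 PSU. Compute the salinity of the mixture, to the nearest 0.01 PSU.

By conservation of dissolved salt,
salt = 34,700,000×5.1 + 22,200,000×0.2 + 25,600,000×34.3 + 29,000,000×21 = 176,970,000 + 4,440,000 + 878,080,000 + 609,000,000 = 1,668,490,000
volume = 34,700,000 + 22,200,000 + 25,600,000 + 29,000,000 = 111,500,000 m³
S = 1,668,490,000 / 111,500,000 = 14.964 PSU

14.96 PSU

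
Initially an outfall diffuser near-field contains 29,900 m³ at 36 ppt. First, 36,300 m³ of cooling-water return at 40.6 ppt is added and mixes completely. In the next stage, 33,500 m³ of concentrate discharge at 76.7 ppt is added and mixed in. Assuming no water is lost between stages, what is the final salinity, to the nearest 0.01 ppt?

Salt balance:
Initial salt = 29,900×36 = 1,076,400
After stage 1: salt = 1,076,400 + 36,300×40.6 = 2,550,180; volume = 66,200 m³; S = 38.522 ppt
After stage 2: salt = 2,550,180 + 33,500×76.7 = 5,119,630; volume = 99,700 m³
S = 5,119,630 / 99,700 = 51.3504 ppt

51.35 ppt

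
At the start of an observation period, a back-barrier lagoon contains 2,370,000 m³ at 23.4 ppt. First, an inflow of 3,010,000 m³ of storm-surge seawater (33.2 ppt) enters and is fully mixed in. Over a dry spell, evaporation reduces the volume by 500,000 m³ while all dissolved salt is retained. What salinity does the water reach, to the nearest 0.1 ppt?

After mixing: salt = 2,370,000×23.4 + 3,010,000×33.2 = 155,390,000; volume = 5,380,000 m³
After evaporation: salt unchanged = 155,390,000; volume = 5,380,000 − 500,000 = 4,880,000 m³
S = 155,390,000 / 4,880,000 = 31.8422 ppt

31.8 ppt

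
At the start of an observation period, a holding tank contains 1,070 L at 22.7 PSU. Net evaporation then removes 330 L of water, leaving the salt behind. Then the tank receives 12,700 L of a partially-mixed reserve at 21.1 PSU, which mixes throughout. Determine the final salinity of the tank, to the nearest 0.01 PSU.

After evaporation: salt = 1,070×22.7 = 24,289; volume = 1,070 − 330 = 740 L
After mixing: salt = 24,289 + 12,700×21.1 = 292,259; volume = 740 + 12,700 = 13,440 L
S = 292,259 / 13,440 = 21.7455 PSU

21.75 PSU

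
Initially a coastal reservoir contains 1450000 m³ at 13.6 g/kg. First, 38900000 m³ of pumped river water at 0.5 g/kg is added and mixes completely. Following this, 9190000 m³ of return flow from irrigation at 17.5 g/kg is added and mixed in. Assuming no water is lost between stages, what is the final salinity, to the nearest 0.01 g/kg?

4.04 g/kg

Weighted by volume,
Initial salt = 1,450,000×13.6 = 19,720,000
After stage 1: salt = 19,720,000 + 38,900,000×0.5 = 39,170,000; volume = 40,350,000 m³; S = 0.971 g/kg
After stage 2: salt = 39,170,000 + 9,190,000×17.5 = 199,995,000; volume = 49,540,000 m³
S = 199,995,000 / 49,540,000 = 4.037 g/kg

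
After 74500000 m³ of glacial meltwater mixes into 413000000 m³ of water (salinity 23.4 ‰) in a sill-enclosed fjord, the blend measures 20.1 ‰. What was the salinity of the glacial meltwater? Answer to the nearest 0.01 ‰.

1.81 ‰

Salt balance: 413,000,000×23.4 + 74,500,000×S = 487,500,000×20.1
9,664,200,000 + 74,500,000·S = 9,798,750,000
S = (9,798,750,000 − 9,664,200,000) / 74,500,000 = 1.806 ‰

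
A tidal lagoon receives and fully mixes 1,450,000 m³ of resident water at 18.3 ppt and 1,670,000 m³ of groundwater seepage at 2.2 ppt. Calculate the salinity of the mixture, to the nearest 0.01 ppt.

By conservation of dissolved salt,
salt = 1,450,000×18.3 + 1,670,000×2.2 = 26,535,000 + 3,674,000 = 30,209,000
volume = 1,450,000 + 1,670,000 = 3,120,000 m³
S = 30,209,000 / 3,120,000 = 9.6824 ppt

9.68 ppt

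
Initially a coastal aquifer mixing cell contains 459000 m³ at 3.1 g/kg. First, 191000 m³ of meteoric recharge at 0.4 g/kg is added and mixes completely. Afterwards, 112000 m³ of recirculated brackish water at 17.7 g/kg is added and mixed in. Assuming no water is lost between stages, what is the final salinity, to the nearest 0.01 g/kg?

4.57 g/kg

Conserving salt mass:
Initial salt = 459,000×3.1 = 1,422,900
After stage 1: salt = 1,422,900 + 191,000×0.4 = 1,499,300; volume = 650,000 m³; S = 2.307 g/kg
After stage 2: salt = 1,499,300 + 112,000×17.7 = 3,481,700; volume = 762,000 m³
S = 3,481,700 / 762,000 = 4.5692 g/kg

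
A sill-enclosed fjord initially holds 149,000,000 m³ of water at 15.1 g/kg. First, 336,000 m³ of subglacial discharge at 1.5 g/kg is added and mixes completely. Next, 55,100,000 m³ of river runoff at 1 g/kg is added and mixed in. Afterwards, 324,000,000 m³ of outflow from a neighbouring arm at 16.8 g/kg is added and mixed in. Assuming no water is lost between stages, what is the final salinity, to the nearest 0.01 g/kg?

By conservation of dissolved salt,
Initial salt = 149,000,000×15.1 = 2,249,900,000
After stage 1: salt = 2,249,900,000 + 336,000×1.5 = 2,250,404,000; volume = 149,336,000 m³; S = 15.069 g/kg
After stage 2: salt = 2,250,404,000 + 55,100,000×1 = 2,305,504,000; volume = 204,436,000 m³; S = 11.277 g/kg
After stage 3: salt = 2,305,504,000 + 324,000,000×16.8 = 7,748,704,000; volume = 528,436,000 m³
S = 7,748,704,000 / 528,436,000 = 14.6635 g/kg

14.66 g/kg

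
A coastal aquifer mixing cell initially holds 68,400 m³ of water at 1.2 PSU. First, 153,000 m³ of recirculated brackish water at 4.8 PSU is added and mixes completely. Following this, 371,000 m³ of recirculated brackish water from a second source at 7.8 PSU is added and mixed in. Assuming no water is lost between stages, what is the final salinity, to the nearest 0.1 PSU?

6.3 PSU

Total salt / total volume:
Initial salt = 68,400×1.2 = 82,080
After stage 1: salt = 82,080 + 153,000×4.8 = 816,480; volume = 221,400 m³; S = 3.688 PSU
After stage 2: salt = 816,480 + 371,000×7.8 = 3,710,280; volume = 592,400 m³
S = 3,710,280 / 592,400 = 6.2631 PSU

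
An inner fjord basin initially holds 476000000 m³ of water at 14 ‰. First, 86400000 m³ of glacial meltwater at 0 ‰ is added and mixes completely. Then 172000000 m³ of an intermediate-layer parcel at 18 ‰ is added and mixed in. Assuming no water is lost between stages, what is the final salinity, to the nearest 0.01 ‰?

13.29 ‰

Total salt / total volume:
Initial salt = 476,000,000×14 = 6,664,000,000
After stage 1: salt = 6,664,000,000 + 86,400,000×0 = 6,664,000,000; volume = 562,400,000 m³; S = 11.849 ‰
After stage 2: salt = 6,664,000,000 + 172,000,000×18 = 9,760,000,000; volume = 734,400,000 m³
S = 9,760,000,000 / 734,400,000 = 13.2898 ‰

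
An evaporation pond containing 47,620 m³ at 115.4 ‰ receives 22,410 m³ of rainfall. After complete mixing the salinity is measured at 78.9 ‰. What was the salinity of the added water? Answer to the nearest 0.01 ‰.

Salt balance: 47,620×115.4 + 22,410×S = 70,030×78.9
5,495,348 + 22,410·S = 5,525,367
S = (5,525,367 − 5,495,348) / 22,410 = 1.3395 ‰

1.34 ‰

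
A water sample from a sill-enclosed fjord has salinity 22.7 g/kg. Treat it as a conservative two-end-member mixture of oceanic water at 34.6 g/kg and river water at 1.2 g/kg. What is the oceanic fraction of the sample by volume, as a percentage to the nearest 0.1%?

Let g be the oceanic fraction. Salt balance per unit volume:
g×34.6 + (1−g)×1.2 = 22.7
g = (22.7 − 1.2) / (34.6 − 1.2) = 21.5/33.4 = 0.6437

64.4%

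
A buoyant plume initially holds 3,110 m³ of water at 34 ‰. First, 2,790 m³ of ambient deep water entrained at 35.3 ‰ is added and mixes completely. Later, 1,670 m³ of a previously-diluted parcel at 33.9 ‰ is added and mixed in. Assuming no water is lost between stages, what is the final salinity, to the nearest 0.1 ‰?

34.5 ‰

Total salt / total volume:
Initial salt = 3,110×34 = 105,740
After stage 1: salt = 105,740 + 2,790×35.3 = 204,227; volume = 5,900 m³; S = 34.615 ‰
After stage 2: salt = 204,227 + 1,670×33.9 = 260,840; volume = 7,570 m³
S = 260,840 / 7,570 = 34.4571 ‰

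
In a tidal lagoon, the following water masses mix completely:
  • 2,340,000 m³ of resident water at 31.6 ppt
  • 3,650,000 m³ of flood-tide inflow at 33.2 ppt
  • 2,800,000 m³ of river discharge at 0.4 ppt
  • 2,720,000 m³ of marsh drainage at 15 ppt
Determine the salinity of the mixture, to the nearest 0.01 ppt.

20.59 ppt

Conserving salt mass:
salt = 2,340,000×31.6 + 3,650,000×33.2 + 2,800,000×0.4 + 2,720,000×15 = 73,944,000 + 121,180,000 + 1,120,000 + 40,800,000 = 237,044,000
volume = 2,340,000 + 3,650,000 + 2,800,000 + 2,720,000 = 11,510,000 m³
S = 237,044,000 / 11,510,000 = 20.5946 ppt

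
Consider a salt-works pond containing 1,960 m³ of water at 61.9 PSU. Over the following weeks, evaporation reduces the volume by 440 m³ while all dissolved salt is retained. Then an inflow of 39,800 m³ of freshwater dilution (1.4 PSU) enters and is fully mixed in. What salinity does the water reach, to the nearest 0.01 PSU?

4.28 PSU

After evaporation: salt = 1,960×61.9 = 121,324; volume = 1,960 − 440 = 1,520 m³
After mixing: salt = 121,324 + 39,800×1.4 = 177,044; volume = 1,520 + 39,800 = 41,320 m³
S = 177,044 / 41,320 = 4.2847 PSU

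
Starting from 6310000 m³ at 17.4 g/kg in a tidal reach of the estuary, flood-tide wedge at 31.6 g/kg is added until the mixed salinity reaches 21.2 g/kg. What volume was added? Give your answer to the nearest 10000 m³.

Salt balance: 6,310,000×17.4 + V×31.6 = (6,310,000+V)×21.2
109,794,000 + 31.6V = 133,772,000 + 21.2V
23,978,000 = 10.4V
V = 2,305,576.92 m³

2310000 m³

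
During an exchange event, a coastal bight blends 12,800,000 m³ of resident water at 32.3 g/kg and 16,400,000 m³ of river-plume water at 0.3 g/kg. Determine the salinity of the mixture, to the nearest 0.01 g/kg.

14.33 g/kg

Conserving salt mass:
salt = 12,800,000×32.3 + 16,400,000×0.3 = 413,440,000 + 4,920,000 = 418,360,000
volume = 12,800,000 + 16,400,000 = 29,200,000 m³
S = 418,360,000 / 29,200,000 = 14.3274 g/kg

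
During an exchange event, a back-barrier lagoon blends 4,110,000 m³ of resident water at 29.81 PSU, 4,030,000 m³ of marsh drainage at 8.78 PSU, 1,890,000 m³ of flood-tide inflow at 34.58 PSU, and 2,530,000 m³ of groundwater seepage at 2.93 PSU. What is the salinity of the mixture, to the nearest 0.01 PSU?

18.37 PSU

Mass of salt is conserved:
salt = 4,110,000×29.81 + 4,030,000×8.78 + 1,890,000×34.58 + 2,530,000×2.93 = 122,519,100 + 35,383,400 + 65,356,200 + 7,412,900 = 230,671,600
volume = 4,110,000 + 4,030,000 + 1,890,000 + 2,530,000 = 12,560,000 m³
S = 230,671,600 / 12,560,000 = 18.3656 PSU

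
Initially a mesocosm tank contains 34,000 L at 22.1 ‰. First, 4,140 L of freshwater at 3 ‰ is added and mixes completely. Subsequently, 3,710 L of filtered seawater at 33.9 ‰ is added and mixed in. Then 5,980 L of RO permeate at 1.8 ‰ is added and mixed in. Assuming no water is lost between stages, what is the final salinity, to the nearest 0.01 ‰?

18.82 ‰

Total salt / total volume:
Initial salt = 34,000×22.1 = 751,400
After stage 1: salt = 751,400 + 4,140×3 = 763,820; volume = 38,140 L; S = 20.027 ‰
After stage 2: salt = 763,820 + 3,710×33.9 = 889,589; volume = 41,850 L; S = 21.257 ‰
After stage 3: salt = 889,589 + 5,980×1.8 = 900,353; volume = 47,830 L
S = 900,353 / 47,830 = 18.824 ‰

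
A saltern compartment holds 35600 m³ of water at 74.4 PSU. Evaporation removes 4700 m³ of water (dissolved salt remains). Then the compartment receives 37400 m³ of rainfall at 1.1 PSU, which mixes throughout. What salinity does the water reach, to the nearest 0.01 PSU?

39.38 PSU

After evaporation: salt = 35,600×74.4 = 2,648,640; volume = 35,600 − 4,700 = 30,900 m³
After mixing: salt = 2,648,640 + 37,400×1.1 = 2,689,780; volume = 30,900 + 37,400 = 68,300 m³
S = 2,689,780 / 68,300 = 39.3818 PSU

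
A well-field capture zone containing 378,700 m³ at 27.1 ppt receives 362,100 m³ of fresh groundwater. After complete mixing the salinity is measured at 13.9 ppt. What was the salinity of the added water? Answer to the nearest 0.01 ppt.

Salt balance: 378,700×27.1 + 362,100×S = 740,800×13.9
10,262,770 + 362,100·S = 10,297,120
S = (10,297,120 − 10,262,770) / 362,100 = 0.0949 ppt

0.09 ppt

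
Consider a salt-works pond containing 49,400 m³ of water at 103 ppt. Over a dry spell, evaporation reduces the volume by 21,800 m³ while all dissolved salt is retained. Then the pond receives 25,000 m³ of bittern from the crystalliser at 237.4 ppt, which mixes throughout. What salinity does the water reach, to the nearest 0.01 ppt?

After evaporation: salt = 49,400×103 = 5,088,200; volume = 49,400 − 21,800 = 27,600 m³
After mixing: salt = 5,088,200 + 25,000×237.4 = 11,023,200; volume = 27,600 + 25,000 = 52,600 m³
S = 11,023,200 / 52,600 = 209.5665 ppt

209.57 ppt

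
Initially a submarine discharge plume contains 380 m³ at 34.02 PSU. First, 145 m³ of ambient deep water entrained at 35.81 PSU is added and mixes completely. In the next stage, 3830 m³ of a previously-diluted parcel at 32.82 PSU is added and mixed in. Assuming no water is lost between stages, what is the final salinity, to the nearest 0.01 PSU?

Mass of salt is conserved:
Initial salt = 380×34.02 = 12,927.6
After stage 1: salt = 12,927.6 + 145×35.81 = 18,120.05; volume = 525 m³; S = 34.514 PSU
After stage 2: salt = 18,120.05 + 3,830×32.82 = 143,820.65; volume = 4,355 m³
S = 143,820.65 / 4,355 = 33.0243 PSU

33.02 PSU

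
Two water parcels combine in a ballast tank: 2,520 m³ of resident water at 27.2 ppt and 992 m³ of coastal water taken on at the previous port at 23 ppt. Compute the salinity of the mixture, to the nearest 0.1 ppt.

Conserving salt mass:
salt = 2,520×27.2 + 992×23 = 68,544 + 22,816 = 91,360
volume = 2,520 + 992 = 3,512 m³
S = 91,360 / 3,512 = 26.014 ppt

26.0 ppt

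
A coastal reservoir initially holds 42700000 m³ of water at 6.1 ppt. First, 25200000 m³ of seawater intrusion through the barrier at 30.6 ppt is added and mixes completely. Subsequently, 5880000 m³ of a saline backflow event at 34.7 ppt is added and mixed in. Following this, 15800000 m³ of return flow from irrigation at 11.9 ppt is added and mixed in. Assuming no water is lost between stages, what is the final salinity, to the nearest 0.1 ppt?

15.9 ppt

Total salt / total volume:
Initial salt = 42,700,000×6.1 = 260,470,000
After stage 1: salt = 260,470,000 + 25,200,000×30.6 = 1,031,590,000; volume = 67,900,000 m³; S = 15.193 ppt
After stage 2: salt = 1,031,590,000 + 5,880,000×34.7 = 1,235,626,000; volume = 73,780,000 m³; S = 16.747 ppt
After stage 3: salt = 1,235,626,000 + 15,800,000×11.9 = 1,423,646,000; volume = 89,580,000 m³
S = 1,423,646,000 / 89,580,000 = 15.8925 ppt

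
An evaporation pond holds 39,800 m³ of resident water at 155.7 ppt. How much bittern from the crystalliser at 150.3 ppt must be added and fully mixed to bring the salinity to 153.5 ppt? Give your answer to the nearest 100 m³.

27400 m³

Salt balance: 39,800×155.7 + V×150.3 = (39,800+V)×153.5
6,196,860 + 150.3V = 6,109,300 + 153.5V
87,560 = 3.2V
V = 27,362.5 m³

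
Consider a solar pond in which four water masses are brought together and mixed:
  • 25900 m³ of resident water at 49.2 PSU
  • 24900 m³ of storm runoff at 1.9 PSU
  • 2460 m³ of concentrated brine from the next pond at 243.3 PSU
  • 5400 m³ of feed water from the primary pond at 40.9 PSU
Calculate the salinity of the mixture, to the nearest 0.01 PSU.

36.50 PSU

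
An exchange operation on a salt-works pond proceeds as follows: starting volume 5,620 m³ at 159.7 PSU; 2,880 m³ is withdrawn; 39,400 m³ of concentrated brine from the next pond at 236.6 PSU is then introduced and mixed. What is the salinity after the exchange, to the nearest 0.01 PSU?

231.60 PSU

Remaining after removal: 2,740 m³ at 159.7 PSU (salt = 437,578)
After addition: salt = 437,578 + 39,400×236.6 = 9,759,618; volume = 42,140 m³
S = 9,759,618 / 42,140 = 231.5999 PSU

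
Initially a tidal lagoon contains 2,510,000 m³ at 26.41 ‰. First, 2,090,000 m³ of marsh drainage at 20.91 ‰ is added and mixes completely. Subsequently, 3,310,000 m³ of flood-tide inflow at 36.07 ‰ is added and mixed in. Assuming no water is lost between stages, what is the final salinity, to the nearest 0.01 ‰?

Weighted by volume,
Initial salt = 2,510,000×26.41 = 66,289,100
After stage 1: salt = 66,289,100 + 2,090,000×20.91 = 109,991,000; volume = 4,600,000 m³; S = 23.911 ‰
After stage 2: salt = 109,991,000 + 3,310,000×36.07 = 229,382,700; volume = 7,910,000 m³
S = 229,382,700 / 7,910,000 = 28.9991 ‰

29.00 ‰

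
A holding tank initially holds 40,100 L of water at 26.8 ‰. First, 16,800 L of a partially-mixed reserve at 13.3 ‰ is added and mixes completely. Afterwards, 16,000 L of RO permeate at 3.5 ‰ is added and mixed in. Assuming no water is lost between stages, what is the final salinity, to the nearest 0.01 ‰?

Mass of salt is conserved:
Initial salt = 40,100×26.8 = 1,074,680
After stage 1: salt = 1,074,680 + 16,800×13.3 = 1,298,120; volume = 56,900 L; S = 22.814 ‰
After stage 2: salt = 1,298,120 + 16,000×3.5 = 1,354,120; volume = 72,900 L
S = 1,354,120 / 72,900 = 18.575 ‰

18.58 ‰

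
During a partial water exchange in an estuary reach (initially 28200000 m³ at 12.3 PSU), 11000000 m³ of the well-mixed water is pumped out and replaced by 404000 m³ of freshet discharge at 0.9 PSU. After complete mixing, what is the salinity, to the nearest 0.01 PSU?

Remaining after removal: 17,200,000 m³ at 12.3 PSU (salt = 211,560,000)
After addition: salt = 211,560,000 + 404,000×0.9 = 211,923,600; volume = 17,604,000 m³
S = 211,923,600 / 17,604,000 = 12.0384 PSU

12.04 PSU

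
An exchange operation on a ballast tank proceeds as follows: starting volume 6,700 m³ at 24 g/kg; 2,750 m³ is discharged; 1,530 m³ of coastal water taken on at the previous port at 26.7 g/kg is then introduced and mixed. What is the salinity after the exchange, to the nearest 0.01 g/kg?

24.75 g/kg

Remaining after removal: 3,950 m³ at 24 g/kg (salt = 94,800)
After addition: salt = 94,800 + 1,530×26.7 = 135,651; volume = 5,480 m³
S = 135,651 / 5,480 = 24.7538 g/kg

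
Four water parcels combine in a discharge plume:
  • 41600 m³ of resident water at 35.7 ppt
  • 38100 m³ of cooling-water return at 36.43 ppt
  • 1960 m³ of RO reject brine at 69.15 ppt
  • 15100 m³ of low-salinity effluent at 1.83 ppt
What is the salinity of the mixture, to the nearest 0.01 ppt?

31.38 ppt

By conservation of dissolved salt,
salt = 41,600×35.7 + 38,100×36.43 + 1,960×69.15 + 15,100×1.83 = 1,485,120 + 1,387,983 + 135,534 + 27,633 = 3,036,270
volume = 41,600 + 38,100 + 1,960 + 15,100 = 96,760 m³
S = 3,036,270 / 96,760 = 31.3794 ppt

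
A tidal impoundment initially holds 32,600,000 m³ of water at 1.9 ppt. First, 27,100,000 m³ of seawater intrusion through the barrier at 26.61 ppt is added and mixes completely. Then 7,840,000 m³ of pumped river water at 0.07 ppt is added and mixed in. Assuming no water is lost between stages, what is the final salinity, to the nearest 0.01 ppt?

11.60 ppt

Conserving salt mass:
Initial salt = 32,600,000×1.9 = 61,940,000
After stage 1: salt = 61,940,000 + 27,100,000×26.61 = 783,071,000; volume = 59,700,000 m³; S = 13.117 ppt
After stage 2: salt = 783,071,000 + 7,840,000×0.07 = 783,619,800; volume = 67,540,000 m³
S = 783,619,800 / 67,540,000 = 11.6023 ppt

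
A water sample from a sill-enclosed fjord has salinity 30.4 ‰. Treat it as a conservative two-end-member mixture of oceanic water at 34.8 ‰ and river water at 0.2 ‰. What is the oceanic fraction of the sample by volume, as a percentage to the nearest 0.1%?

Let g be the oceanic fraction. Salt balance per unit volume:
g×34.8 + (1−g)×0.2 = 30.4
g = (30.4 − 0.2) / (34.8 − 0.2) = 30.2/34.6 = 0.8728

87.3%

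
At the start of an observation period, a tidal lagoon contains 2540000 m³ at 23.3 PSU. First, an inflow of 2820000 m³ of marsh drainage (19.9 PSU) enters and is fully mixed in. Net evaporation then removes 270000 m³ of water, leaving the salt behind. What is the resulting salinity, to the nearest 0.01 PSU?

22.65 PSU

After mixing: salt = 2,540,000×23.3 + 2,820,000×19.9 = 115,300,000; volume = 5,360,000 m³
After evaporation: salt unchanged = 115,300,000; volume = 5,360,000 − 270,000 = 5,090,000 m³
S = 115,300,000 / 5,090,000 = 22.6523 PSU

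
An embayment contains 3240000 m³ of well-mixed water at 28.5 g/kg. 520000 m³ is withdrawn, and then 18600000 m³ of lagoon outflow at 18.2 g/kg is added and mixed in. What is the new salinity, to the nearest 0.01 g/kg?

19.51 g/kg

Remaining after removal: 2,720,000 m³ at 28.5 g/kg (salt = 77,520,000)
After addition: salt = 77,520,000 + 18,600,000×18.2 = 416,040,000; volume = 21,320,000 m³
S = 416,040,000 / 21,320,000 = 19.5141 g/kg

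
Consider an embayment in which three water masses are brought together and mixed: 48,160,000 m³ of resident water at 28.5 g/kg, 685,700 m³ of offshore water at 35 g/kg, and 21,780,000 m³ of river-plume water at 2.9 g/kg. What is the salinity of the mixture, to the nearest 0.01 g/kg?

20.67 g/kg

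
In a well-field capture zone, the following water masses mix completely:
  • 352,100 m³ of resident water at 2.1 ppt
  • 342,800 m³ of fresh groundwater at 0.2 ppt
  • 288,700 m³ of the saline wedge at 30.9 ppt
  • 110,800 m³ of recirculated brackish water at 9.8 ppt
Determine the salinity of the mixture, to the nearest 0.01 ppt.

9.88 ppt

Salt balance:
salt = 352,100×2.1 + 342,800×0.2 + 288,700×30.9 + 110,800×9.8 = 739,410 + 68,560 + 8,920,830 + 1,085,840 = 10,814,640
volume = 352,100 + 342,800 + 288,700 + 110,800 = 1,094,400 m³
S = 10,814,640 / 1,094,400 = 9.8818 ppt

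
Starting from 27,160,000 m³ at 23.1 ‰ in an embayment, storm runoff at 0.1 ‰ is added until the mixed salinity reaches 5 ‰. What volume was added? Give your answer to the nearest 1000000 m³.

Salt balance: 27,160,000×23.1 + V×0.1 = (27,160,000+V)×5
627,396,000 + 0.1V = 135,800,000 + 5V
491,596,000 = 4.9V
V = 100,325,714.29 m³

100000000 m³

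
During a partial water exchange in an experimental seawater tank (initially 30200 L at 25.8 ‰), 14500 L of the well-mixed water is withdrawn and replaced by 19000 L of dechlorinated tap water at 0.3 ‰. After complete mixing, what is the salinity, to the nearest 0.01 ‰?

11.84 ‰

Remaining after removal: 15,700 L at 25.8 ‰ (salt = 405,060)
After addition: salt = 405,060 + 19,000×0.3 = 410,760; volume = 34,700 L
S = 410,760 / 34,700 = 11.8375 ‰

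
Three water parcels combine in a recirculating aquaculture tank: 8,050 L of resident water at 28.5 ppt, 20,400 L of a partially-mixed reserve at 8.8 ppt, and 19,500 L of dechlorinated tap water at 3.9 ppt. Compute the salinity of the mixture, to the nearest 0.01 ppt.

10.11 ppt

By conservation of dissolved salt,
salt = 8,050×28.5 + 20,400×8.8 + 19,500×3.9 = 229,425 + 179,520 + 76,050 = 484,995
volume = 8,050 + 20,400 + 19,500 = 47,950 L
S = 484,995 / 47,950 = 10.1146 ppt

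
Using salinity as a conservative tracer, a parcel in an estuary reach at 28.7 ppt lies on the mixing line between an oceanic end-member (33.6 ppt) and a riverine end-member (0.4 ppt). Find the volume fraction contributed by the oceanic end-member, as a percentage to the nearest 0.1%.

85.2%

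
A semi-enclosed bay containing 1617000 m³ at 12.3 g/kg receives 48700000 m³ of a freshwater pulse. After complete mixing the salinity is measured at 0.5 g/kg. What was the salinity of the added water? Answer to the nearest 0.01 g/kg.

Salt balance: 1,617,000×12.3 + 48,700,000×S = 50,317,000×0.5
19,889,100 + 48,700,000·S = 25,158,500
S = (25,158,500 − 19,889,100) / 48,700,000 = 0.1082 g/kg

0.11 g/kg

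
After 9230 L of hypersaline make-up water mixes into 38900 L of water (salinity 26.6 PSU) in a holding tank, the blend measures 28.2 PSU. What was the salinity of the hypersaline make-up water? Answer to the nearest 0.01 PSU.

Salt balance: 38,900×26.6 + 9,230×S = 48,130×28.2
1,034,740 + 9,230·S = 1,357,266
S = (1,357,266 − 1,034,740) / 9,230 = 34.9432 PSU

34.94 PSU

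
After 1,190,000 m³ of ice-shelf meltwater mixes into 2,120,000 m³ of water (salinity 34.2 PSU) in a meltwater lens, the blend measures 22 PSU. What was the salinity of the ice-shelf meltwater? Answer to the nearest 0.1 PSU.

Salt balance: 2,120,000×34.2 + 1,190,000×S = 3,310,000×22
72,504,000 + 1,190,000·S = 72,820,000
S = (72,820,000 − 72,504,000) / 1,190,000 = 0.2655 PSU

0.3 PSU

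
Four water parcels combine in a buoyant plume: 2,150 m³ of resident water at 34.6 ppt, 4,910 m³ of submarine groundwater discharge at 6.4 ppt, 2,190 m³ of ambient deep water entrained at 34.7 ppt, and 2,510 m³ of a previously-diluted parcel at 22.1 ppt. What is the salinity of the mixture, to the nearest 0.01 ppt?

20.18 ppt

Conserving salt mass:
salt = 2,150×34.6 + 4,910×6.4 + 2,190×34.7 + 2,510×22.1 = 74,390 + 31,424 + 75,993 + 55,471 = 237,278
volume = 2,150 + 4,910 + 2,190 + 2,510 = 11,760 m³
S = 237,278 / 11,760 = 20.1767 ppt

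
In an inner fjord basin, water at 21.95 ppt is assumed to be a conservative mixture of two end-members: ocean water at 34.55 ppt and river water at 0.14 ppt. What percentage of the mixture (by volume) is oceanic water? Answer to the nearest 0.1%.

Let g be the oceanic fraction. Salt balance per unit volume:
g×34.55 + (1−g)×0.14 = 21.95
g = (21.95 − 0.14) / (34.55 − 0.14) = 21.81/34.41 = 0.6338

63.4%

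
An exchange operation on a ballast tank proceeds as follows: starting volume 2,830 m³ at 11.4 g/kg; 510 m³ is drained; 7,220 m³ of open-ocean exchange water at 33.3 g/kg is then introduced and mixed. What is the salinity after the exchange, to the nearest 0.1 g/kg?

Remaining after removal: 2,320 m³ at 11.4 g/kg (salt = 26,448)
After addition: salt = 26,448 + 7,220×33.3 = 266,874; volume = 9,540 m³
S = 266,874 / 9,540 = 27.9742 g/kg

28.0 g/kg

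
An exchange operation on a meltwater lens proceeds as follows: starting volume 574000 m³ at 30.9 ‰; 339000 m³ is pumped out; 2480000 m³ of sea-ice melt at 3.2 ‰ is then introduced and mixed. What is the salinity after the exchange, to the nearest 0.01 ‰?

Remaining after removal: 235,000 m³ at 30.9 ‰ (salt = 7,261,500)
After addition: salt = 7,261,500 + 2,480,000×3.2 = 15,197,500; volume = 2,715,000 m³
S = 15,197,500 / 2,715,000 = 5.5976 ‰

5.60 ‰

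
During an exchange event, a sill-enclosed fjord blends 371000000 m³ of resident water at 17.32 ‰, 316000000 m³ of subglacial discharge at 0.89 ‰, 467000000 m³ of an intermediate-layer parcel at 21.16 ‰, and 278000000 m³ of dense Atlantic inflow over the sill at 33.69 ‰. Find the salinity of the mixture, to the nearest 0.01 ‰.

18.12 ‰

Weighted by volume,
salt = 371,000,000×17.32 + 316,000,000×0.89 + 467,000,000×21.16 + 278,000,000×33.69 = 6,425,720,000 + 281,240,000 + 9,881,720,000 + 9,365,820,000 = 25,954,500,000
volume = 371,000,000 + 316,000,000 + 467,000,000 + 278,000,000 = 1,432,000,000 m³
S = 25,954,500,000 / 1,432,000,000 = 18.1247 ‰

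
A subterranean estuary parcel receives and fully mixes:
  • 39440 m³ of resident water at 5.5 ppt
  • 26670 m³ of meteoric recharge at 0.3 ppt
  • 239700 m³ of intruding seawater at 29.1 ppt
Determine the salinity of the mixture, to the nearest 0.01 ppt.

Weighted by volume,
salt = 39,440×5.5 + 26,670×0.3 + 239,700×29.1 = 216,920 + 8,001 + 6,975,270 = 7,200,191
volume = 39,440 + 26,670 + 239,700 = 305,810 m³
S = 7,200,191 / 305,810 = 23.5447 ppt

23.54 ppt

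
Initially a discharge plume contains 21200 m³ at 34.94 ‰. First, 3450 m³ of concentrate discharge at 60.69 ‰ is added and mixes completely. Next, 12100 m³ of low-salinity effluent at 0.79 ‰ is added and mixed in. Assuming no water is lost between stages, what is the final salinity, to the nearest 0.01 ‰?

26.11 ‰

Salt balance:
Initial salt = 21,200×34.94 = 740,728
After stage 1: salt = 740,728 + 3,450×60.69 = 950,108.5; volume = 24,650 m³; S = 38.544 ‰
After stage 2: salt = 950,108.5 + 12,100×0.79 = 959,667.5; volume = 36,750 m³
S = 959,667.5 / 36,750 = 26.1134 ‰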